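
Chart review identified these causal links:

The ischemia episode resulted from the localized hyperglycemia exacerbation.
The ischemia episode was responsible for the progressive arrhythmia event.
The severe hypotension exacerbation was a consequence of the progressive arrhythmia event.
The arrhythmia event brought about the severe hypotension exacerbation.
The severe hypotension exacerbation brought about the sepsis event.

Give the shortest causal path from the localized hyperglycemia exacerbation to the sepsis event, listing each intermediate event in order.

the localized hyperglycemia exacerbation → the ischemia episode
the ischemia episode → the progressive arrhythmia event
the progressive arrhythmia event → the severe hypotension exacerbation
the severe hypotension exacerbation → the sepsis event
Length: 4 steps.

the localized hyperglycemia exacerbation → the ischemia episode → the progressive arrhythmia event → the severe hypotension exacerbation → the sepsis event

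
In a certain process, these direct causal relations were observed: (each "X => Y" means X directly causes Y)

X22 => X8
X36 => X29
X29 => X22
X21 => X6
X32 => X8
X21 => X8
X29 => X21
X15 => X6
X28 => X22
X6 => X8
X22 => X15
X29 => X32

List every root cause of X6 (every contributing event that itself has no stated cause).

X28, X36

Tracing upstream from X6: X6 ← X21 ← X29 ← X36.
A separate upstream branch: X6 ← X15 ← X22 ← X28.
Each of those chain origins has no stated cause.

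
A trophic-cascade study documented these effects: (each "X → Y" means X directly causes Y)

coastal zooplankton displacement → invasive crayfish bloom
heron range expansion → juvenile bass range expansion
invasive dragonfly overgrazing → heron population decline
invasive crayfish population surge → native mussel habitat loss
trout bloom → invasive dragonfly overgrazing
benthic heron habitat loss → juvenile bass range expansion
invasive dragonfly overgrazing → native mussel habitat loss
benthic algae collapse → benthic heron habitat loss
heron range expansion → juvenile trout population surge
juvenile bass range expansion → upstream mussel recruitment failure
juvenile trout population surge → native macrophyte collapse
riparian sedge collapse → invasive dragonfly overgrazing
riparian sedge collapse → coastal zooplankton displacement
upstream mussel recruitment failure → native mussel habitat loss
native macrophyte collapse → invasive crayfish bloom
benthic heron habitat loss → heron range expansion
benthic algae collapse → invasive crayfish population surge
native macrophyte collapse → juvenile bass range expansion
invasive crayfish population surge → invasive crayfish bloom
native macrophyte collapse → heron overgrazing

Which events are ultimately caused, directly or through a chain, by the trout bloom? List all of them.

the heron population decline, the invasive dragonfly overgrazing, the native mussel habitat loss

Direct effects: the invasive dragonfly overgrazing.
2 steps out: the heron population decline, the native mussel habitat loss.
Not reachable from it: the riparian sedge collapse, the benthic algae collapse, the coastal zooplankton displacement, the benthic heron habitat loss, the invasive crayfish population surge, the heron range expansion, the juvenile trout population surge, the native macrophyte collapse, the heron overgrazing, the juvenile bass range expansion, the upstream mussel recruitment failure, the invasive crayfish bloom.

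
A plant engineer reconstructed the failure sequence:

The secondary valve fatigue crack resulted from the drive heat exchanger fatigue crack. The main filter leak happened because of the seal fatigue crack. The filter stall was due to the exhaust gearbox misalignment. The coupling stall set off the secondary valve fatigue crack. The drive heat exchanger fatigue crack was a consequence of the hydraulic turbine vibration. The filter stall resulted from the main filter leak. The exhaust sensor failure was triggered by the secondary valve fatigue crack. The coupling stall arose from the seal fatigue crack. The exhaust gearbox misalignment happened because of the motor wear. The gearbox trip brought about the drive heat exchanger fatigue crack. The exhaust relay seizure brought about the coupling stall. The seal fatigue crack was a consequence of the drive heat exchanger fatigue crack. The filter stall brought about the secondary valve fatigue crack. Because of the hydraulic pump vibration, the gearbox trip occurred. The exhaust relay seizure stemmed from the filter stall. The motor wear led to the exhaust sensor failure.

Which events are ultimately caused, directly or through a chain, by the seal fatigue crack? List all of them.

Direct effects: the main filter leak, the coupling stall.
2 steps out: the filter stall, the secondary valve fatigue crack.
3 steps out: the exhaust relay seizure, the exhaust sensor failure.
Not reachable from it: the hydraulic pump vibration, the motor wear, the gearbox trip, the exhaust gearbox misalignment, the hydraulic turbine vibration, the drive heat exchanger fatigue crack.

the coupling stall, the exhaust relay seizure, the exhaust sensor failure, the filter stall, the main filter leak, the secondary valve fatigue crack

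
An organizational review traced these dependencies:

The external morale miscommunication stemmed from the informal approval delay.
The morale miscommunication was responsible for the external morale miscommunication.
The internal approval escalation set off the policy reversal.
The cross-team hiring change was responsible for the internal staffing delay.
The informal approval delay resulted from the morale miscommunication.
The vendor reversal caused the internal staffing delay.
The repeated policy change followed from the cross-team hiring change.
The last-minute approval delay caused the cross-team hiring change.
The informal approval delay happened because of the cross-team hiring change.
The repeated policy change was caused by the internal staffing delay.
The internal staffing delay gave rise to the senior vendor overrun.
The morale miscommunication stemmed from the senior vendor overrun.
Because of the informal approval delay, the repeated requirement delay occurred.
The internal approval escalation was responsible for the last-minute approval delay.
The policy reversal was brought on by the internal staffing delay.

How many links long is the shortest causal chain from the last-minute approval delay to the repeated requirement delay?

Shortest chain: the last-minute approval delay → the cross-team hiring change → the informal approval delay → the repeated requirement delay.

3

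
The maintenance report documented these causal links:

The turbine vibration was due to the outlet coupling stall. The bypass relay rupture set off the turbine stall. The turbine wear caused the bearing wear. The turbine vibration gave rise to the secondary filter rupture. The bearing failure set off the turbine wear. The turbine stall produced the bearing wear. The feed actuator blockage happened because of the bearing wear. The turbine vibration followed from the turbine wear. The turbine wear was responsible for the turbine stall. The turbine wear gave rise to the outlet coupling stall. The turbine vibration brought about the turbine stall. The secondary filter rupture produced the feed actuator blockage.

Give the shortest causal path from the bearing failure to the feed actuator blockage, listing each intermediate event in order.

the bearing failure → the turbine wear → the bearing wear → the feed actuator blockage

the bearing failure → the turbine wear
the turbine wear → the bearing wear
the bearing wear → the feed actuator blockage
Length: 3 steps.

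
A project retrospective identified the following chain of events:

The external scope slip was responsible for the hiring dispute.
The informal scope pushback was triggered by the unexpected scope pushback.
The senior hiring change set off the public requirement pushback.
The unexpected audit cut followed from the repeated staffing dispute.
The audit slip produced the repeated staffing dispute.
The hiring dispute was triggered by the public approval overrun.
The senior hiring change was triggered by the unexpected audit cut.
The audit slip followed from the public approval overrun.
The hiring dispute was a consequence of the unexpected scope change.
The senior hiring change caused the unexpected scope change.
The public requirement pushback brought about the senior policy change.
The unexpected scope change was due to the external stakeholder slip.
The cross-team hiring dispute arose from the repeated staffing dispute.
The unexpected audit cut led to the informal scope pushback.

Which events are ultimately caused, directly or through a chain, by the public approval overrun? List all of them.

the audit slip, the cross-team hiring dispute, the hiring dispute, the informal scope pushback, the public requirement pushback, the repeated staffing dispute, the senior hiring change, the senior policy change, the unexpected audit cut, the unexpected scope change

Direct effects: the audit slip, the hiring dispute.
2 steps out: the repeated staffing dispute.
3 steps out: the unexpected audit cut, the cross-team hiring dispute.
4 steps out: the senior hiring change, the informal scope pushback.
5 steps out: the public requirement pushback, the unexpected scope change.
6 steps out: the senior policy change.
Not reachable from it: the external stakeholder slip, the external scope slip, the unexpected scope pushback.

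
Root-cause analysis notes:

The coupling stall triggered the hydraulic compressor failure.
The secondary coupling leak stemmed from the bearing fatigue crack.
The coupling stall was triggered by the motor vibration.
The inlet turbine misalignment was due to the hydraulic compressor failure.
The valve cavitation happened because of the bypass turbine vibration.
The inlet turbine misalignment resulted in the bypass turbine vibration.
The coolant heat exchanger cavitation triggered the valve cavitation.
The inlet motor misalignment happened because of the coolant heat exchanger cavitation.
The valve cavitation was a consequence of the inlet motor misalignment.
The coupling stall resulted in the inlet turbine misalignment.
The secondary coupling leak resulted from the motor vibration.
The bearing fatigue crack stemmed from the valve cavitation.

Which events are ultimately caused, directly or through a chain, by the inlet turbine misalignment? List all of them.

the bearing fatigue crack, the bypass turbine vibration, the secondary coupling leak, the valve cavitation

Direct effects: the bypass turbine vibration.
2 steps out: the valve cavitation.
3 steps out: the bearing fatigue crack.
4 steps out: the secondary coupling leak.
Not reachable from it: the motor vibration, the coupling stall, the coolant heat exchanger cavitation, the hydraulic compressor failure, the inlet motor misalignment.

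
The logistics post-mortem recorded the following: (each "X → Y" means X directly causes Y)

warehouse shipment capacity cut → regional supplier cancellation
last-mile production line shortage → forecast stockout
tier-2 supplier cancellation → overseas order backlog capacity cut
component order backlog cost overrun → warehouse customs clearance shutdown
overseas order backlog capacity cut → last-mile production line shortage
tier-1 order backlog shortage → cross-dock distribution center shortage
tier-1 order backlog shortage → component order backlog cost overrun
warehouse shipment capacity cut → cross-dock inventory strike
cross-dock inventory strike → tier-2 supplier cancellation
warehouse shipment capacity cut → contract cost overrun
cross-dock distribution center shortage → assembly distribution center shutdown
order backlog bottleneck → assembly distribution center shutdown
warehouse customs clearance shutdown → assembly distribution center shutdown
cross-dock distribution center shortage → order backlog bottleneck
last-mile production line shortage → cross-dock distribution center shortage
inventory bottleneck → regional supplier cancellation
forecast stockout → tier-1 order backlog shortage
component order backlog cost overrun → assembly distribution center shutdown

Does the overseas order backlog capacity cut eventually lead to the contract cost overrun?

No

The overseas order backlog capacity cut leads to the last-mile production line shortage, the forecast stockout, the tier-1 order backlog shortage, the cross-dock distribution center shortage, the order backlog bottleneck, the component order backlog cost overrun, the warehouse customs clearance shutdown, the assembly distribution center shutdown; the contract cost overrun is not among them.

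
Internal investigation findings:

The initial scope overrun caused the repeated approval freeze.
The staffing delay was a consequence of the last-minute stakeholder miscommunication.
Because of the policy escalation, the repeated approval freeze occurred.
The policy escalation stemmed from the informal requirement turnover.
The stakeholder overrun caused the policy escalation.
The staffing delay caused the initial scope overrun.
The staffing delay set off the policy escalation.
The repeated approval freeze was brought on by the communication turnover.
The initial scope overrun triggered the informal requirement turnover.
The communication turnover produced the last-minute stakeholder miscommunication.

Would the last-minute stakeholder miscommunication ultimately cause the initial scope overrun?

There is a causal chain: the last-minute stakeholder miscommunication → the staffing delay → the initial scope overrun.

Yes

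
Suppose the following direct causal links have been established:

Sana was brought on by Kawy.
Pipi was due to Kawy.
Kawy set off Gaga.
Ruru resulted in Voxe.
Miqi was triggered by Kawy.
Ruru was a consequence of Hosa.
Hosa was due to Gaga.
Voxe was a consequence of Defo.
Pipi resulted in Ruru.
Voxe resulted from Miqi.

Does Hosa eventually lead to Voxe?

Yes

There is a causal chain: Hosa → Ruru → Voxe.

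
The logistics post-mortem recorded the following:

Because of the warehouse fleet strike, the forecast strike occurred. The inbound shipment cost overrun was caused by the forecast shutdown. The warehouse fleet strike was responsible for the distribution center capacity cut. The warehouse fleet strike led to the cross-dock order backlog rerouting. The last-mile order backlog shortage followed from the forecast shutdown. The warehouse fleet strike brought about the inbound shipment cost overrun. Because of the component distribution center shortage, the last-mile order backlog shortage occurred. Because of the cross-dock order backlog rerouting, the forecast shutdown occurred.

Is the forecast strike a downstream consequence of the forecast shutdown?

The forecast shutdown leads to the inbound shipment cost overrun, the last-mile order backlog shortage; the forecast strike is not among them.

No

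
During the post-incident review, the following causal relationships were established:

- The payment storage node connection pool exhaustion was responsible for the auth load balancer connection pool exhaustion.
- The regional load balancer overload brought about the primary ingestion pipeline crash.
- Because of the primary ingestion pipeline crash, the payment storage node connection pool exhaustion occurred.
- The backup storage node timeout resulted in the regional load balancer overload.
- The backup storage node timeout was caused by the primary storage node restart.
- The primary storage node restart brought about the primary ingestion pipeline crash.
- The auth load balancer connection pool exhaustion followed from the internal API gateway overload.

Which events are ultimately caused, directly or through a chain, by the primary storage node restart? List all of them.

the auth load balancer connection pool exhaustion, the backup storage node timeout, the payment storage node connection pool exhaustion, the primary ingestion pipeline crash, the regional load balancer overload

Direct effects: the backup storage node timeout, the primary ingestion pipeline crash.
2 steps out: the regional load balancer overload, the payment storage node connection pool exhaustion.
3 steps out: the auth load balancer connection pool exhaustion.
Not reachable from it: the internal API gateway overload.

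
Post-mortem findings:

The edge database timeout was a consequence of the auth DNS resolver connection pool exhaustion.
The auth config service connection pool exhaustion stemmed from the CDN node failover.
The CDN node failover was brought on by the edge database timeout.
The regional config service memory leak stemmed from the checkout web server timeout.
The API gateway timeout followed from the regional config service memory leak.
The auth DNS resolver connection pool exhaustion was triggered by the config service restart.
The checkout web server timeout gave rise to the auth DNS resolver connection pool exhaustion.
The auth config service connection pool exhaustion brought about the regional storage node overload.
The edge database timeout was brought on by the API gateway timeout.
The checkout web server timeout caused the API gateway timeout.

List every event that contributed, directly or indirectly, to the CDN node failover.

the API gateway timeout, the auth DNS resolver connection pool exhaustion, the checkout web server timeout, the config service restart, the edge database timeout, the regional config service memory leak

Immediate cause of the CDN node failover: the edge database timeout.
Further upstream: the checkout web server timeout, the regional config service memory leak, the API gateway timeout, the auth DNS resolver connection pool exhaustion, the config service restart.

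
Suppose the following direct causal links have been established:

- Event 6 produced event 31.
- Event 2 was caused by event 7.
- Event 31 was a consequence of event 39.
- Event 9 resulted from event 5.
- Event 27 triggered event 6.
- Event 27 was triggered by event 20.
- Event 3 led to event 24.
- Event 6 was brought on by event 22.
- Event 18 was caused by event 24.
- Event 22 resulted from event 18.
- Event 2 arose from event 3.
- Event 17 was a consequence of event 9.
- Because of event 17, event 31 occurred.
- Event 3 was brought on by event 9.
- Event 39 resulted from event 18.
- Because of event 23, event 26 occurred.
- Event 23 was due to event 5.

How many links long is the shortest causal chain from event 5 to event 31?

Shortest chain: event 5 → event 9 → event 17 → event 31.

3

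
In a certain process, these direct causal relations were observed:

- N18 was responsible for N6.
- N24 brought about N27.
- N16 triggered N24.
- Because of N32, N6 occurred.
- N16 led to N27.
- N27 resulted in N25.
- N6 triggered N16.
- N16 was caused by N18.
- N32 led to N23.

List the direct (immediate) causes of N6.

N18, N32 → N6 with nothing further upstream stated.

N18, N32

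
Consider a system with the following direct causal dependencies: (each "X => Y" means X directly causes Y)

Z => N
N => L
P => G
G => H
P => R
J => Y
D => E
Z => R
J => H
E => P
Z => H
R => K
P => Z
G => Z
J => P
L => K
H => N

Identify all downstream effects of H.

Direct effects: N.
2 steps out: L.
3 steps out: K.
Not reachable from it: J, D, E, Y, P, G, Z, R.

K, L, N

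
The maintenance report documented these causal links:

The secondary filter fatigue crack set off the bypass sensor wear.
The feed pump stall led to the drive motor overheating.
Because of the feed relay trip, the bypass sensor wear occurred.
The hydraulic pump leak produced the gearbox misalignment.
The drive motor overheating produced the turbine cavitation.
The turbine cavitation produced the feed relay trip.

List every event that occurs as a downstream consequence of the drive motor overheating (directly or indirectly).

the bypass sensor wear, the feed relay trip, the turbine cavitation

Direct effects: the turbine cavitation.
2 steps out: the feed relay trip.
3 steps out: the bypass sensor wear.
Not reachable from it: the hydraulic pump leak, the feed pump stall, the gearbox misalignment, the secondary filter fatigue crack.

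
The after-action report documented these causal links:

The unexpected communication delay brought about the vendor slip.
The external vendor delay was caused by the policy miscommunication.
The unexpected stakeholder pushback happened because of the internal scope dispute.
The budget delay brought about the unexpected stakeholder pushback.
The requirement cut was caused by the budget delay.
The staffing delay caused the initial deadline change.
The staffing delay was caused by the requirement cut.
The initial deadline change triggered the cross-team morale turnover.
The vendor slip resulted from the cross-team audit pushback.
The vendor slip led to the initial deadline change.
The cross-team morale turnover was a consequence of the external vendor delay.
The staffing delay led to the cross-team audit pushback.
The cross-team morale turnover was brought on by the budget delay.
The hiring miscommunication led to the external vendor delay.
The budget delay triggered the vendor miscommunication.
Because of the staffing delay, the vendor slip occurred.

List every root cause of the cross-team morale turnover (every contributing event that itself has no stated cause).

Tracing upstream from the cross-team morale turnover: the cross-team morale turnover ← the budget delay.
A separate upstream branch: the cross-team morale turnover ← the external vendor delay ← the hiring miscommunication.
A separate upstream branch: the cross-team morale turnover ← the initial deadline change ← the vendor slip ← the unexpected communication delay.
A separate upstream branch: the cross-team morale turnover ← the external vendor delay ← the policy miscommunication.
Each of those chain origins has no stated cause.

the budget delay, the hiring miscommunication, the policy miscommunication, the unexpected communication delay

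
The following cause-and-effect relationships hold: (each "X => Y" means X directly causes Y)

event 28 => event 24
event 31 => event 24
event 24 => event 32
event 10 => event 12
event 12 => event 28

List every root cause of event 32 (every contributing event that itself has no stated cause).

event 10, event 31

Tracing upstream from event 32: event 32 ← event 24 ← event 28 ← event 12 ← event 10.
A separate upstream branch: event 32 ← event 24 ← event 31.
Each of those chain origins has no stated cause.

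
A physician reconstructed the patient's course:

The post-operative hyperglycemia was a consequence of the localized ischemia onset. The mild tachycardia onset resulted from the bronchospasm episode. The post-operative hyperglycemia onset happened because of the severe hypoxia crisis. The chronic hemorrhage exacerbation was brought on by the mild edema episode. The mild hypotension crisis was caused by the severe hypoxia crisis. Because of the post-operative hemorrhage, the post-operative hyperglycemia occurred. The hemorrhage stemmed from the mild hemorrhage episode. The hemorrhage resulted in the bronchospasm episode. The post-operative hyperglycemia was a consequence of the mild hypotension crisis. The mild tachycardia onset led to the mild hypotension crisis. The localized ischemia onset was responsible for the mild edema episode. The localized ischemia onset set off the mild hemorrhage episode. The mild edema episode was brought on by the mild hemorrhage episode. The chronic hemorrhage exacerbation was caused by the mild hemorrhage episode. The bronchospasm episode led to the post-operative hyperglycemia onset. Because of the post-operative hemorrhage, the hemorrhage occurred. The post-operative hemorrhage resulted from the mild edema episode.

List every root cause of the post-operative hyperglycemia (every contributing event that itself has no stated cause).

Tracing upstream from the post-operative hyperglycemia: the post-operative hyperglycemia ← the mild hypotension crisis ← the severe hypoxia crisis.
A separate upstream branch: the post-operative hyperglycemia ← the localized ischemia onset.
Each of those chain origins has no stated cause.

the localized ischemia onset, the severe hypoxia crisis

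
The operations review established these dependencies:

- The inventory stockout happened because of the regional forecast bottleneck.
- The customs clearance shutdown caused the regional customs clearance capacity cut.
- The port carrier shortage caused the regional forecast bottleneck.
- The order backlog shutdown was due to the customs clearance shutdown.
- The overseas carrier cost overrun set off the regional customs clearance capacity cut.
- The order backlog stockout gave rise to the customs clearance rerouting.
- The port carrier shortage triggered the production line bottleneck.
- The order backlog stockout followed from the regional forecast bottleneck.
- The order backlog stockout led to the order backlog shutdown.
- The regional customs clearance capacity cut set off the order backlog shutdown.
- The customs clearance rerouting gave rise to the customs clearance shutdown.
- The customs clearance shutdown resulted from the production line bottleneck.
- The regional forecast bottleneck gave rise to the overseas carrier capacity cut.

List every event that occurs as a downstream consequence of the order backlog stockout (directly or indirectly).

Direct effects: the customs clearance rerouting, the order backlog shutdown.
2 steps out: the customs clearance shutdown.
3 steps out: the regional customs clearance capacity cut.
Not reachable from it: the port carrier shortage, the regional forecast bottleneck, the overseas carrier capacity cut, the inventory stockout, the production line bottleneck, the overseas carrier cost overrun.

the customs clearance rerouting, the customs clearance shutdown, the order backlog shutdown, the regional customs clearance capacity cut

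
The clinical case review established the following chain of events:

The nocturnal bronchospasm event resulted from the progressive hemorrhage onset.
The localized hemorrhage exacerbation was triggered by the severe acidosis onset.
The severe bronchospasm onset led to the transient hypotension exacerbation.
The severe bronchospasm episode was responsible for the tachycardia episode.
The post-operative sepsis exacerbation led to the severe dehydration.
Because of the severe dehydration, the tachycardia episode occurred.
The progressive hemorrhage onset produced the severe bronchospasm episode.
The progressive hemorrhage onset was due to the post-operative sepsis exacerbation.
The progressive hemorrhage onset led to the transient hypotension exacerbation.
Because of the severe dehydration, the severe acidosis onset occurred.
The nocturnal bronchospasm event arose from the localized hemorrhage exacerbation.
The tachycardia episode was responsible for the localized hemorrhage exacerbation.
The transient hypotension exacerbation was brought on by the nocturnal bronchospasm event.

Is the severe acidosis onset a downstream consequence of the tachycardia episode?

No

The tachycardia episode leads to the localized hemorrhage exacerbation, the nocturnal bronchospasm event, the transient hypotension exacerbation; the severe acidosis onset is not among them.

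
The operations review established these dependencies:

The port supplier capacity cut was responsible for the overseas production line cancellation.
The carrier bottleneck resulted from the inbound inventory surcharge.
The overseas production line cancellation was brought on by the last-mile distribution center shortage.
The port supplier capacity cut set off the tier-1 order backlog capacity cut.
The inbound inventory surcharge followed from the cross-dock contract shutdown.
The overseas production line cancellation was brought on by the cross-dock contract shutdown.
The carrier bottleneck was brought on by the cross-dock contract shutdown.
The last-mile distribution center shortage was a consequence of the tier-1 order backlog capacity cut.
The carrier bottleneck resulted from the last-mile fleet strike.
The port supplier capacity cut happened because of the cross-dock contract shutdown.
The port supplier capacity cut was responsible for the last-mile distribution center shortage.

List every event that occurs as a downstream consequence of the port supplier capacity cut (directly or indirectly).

the last-mile distribution center shortage, the overseas production line cancellation, the tier-1 order backlog capacity cut

Direct effects: the tier-1 order backlog capacity cut, the last-mile distribution center shortage, the overseas production line cancellation.
Not reachable from it: the cross-dock contract shutdown, the inbound inventory surcharge, the carrier bottleneck, the last-mile fleet strike.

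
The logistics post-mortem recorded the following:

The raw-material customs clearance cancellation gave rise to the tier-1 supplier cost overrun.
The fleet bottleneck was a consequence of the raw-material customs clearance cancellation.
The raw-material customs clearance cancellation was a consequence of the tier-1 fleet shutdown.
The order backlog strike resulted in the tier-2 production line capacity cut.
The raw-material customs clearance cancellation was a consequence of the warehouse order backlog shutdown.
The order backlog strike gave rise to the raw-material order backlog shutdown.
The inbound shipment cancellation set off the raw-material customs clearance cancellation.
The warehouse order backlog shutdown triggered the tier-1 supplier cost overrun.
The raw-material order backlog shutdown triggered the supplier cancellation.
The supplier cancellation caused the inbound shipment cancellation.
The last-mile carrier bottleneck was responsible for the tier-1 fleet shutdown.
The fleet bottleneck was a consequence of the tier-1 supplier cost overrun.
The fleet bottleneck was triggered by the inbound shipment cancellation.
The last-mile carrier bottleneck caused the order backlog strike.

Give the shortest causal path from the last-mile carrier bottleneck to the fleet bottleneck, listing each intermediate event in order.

the last-mile carrier bottleneck → the tier-1 fleet shutdown
the tier-1 fleet shutdown → the raw-material customs clearance cancellation
the raw-material customs clearance cancellation → the fleet bottleneck
Length: 3 steps.

the last-mile carrier bottleneck → the tier-1 fleet shutdown → the raw-material customs clearance cancellation → the fleet bottleneck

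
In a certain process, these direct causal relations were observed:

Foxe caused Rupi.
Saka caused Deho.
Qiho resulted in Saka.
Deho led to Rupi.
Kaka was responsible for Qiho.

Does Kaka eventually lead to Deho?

Yes

There is a causal chain: Kaka → Qiho → Saka → Deho.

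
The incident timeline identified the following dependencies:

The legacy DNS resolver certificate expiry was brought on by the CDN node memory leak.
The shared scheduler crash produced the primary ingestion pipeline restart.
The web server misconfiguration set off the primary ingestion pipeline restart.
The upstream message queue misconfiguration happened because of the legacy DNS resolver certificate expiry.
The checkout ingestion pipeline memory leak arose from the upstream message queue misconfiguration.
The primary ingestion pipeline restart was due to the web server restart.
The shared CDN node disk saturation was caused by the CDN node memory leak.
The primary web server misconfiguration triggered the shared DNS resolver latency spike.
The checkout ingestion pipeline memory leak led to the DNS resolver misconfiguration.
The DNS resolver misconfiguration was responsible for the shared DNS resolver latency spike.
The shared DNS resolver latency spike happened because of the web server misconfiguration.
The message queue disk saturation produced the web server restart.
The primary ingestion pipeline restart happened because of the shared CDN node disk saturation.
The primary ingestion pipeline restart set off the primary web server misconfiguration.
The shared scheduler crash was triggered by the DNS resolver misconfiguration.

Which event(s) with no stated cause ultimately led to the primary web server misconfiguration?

Tracing upstream from the primary web server misconfiguration: the primary web server misconfiguration ← the primary ingestion pipeline restart ← the shared CDN node disk saturation ← the CDN node memory leak.
A separate upstream branch: the primary web server misconfiguration ← the primary ingestion pipeline restart ← the web server restart ← the message queue disk saturation.
A separate upstream branch: the primary web server misconfiguration ← the primary ingestion pipeline restart ← the web server misconfiguration.
Each of those chain origins has no stated cause.

the CDN node memory leak, the message queue disk saturation, the web server misconfiguration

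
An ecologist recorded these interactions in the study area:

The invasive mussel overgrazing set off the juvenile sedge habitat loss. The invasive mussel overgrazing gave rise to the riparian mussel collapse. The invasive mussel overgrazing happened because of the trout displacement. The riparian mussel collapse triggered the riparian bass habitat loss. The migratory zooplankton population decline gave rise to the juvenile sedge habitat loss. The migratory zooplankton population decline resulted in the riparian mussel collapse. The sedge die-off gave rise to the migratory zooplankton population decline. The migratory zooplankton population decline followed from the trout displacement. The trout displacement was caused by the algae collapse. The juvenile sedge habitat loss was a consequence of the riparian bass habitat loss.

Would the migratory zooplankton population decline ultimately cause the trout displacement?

The migratory zooplankton population decline leads to the riparian mussel collapse, the riparian bass habitat loss, the juvenile sedge habitat loss; the trout displacement is not among them.

No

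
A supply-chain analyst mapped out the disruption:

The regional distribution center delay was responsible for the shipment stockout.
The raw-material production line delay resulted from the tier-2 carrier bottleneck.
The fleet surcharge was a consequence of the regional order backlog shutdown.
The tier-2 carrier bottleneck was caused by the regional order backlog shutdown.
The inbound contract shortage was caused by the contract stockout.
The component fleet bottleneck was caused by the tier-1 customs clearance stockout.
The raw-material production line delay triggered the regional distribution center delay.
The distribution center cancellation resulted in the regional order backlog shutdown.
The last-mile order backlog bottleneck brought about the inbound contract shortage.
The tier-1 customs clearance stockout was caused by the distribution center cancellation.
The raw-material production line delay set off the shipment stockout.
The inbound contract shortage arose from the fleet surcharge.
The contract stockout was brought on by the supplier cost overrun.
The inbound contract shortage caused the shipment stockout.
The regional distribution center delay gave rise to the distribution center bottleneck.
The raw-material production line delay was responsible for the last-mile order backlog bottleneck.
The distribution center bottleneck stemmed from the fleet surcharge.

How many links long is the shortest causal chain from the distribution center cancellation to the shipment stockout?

4

Shortest chain: the distribution center cancellation → the regional order backlog shutdown → the tier-2 carrier bottleneck → the raw-material production line delay → the shipment stockout.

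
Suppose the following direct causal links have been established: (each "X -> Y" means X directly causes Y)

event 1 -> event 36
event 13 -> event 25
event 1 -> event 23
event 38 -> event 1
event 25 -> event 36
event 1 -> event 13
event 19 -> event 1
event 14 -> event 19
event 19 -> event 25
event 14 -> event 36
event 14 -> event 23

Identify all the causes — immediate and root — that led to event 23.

event 1, event 14, event 19, event 38

Immediate causes of event 23: event 14, event 1.
Further upstream: event 19, event 38.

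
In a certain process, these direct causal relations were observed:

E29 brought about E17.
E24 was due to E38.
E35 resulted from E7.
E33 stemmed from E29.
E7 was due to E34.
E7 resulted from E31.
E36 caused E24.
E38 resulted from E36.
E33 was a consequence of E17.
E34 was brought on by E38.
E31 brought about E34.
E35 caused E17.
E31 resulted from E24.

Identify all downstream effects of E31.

E17, E33, E34, E35, E7

Direct effects: E34, E7.
2 steps out: E35.
3 steps out: E17.
4 steps out: E33.
Not reachable from it: E36, E38, E24, E29.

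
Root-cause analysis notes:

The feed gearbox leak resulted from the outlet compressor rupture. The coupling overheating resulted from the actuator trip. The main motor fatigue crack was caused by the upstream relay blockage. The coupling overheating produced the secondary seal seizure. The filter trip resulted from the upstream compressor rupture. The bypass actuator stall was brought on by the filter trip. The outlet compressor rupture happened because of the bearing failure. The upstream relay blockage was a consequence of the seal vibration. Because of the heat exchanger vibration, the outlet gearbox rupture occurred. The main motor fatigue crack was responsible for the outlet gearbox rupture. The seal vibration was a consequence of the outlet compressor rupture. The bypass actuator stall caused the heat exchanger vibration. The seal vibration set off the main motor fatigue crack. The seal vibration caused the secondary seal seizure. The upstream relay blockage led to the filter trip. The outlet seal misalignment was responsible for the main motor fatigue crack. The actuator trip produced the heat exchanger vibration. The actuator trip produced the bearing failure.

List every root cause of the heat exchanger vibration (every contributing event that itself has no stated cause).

the actuator trip, the upstream compressor rupture

Tracing upstream from the heat exchanger vibration: the heat exchanger vibration ← the actuator trip.
A separate upstream branch: the heat exchanger vibration ← the bypass actuator stall ← the filter trip ← the upstream compressor rupture.
Each of those chain origins has no stated cause.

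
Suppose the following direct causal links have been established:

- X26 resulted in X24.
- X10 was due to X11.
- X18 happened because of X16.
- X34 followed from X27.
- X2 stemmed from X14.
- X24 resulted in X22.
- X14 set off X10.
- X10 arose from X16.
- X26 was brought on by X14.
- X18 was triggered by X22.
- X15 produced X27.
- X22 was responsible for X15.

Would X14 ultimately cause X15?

There is a causal chain: X14 → X26 → X24 → X22 → X15.

Yes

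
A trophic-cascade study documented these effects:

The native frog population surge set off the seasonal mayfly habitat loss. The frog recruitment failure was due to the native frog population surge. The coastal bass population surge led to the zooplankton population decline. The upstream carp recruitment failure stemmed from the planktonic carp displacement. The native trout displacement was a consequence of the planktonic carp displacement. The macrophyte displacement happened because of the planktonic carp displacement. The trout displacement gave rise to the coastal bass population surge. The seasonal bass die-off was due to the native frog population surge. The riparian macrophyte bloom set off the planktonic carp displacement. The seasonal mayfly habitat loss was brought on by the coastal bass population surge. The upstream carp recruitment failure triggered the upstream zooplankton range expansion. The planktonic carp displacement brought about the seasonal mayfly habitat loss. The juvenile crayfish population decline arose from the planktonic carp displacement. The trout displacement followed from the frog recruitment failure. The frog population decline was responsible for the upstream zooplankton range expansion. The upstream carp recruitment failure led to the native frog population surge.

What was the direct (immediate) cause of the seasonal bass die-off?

Upstream contributors include the riparian macrophyte bloom, the planktonic carp displacement, the upstream carp recruitment failure, but only the native frog population surge feeds directly into the seasonal bass die-off.

the native frog population surge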